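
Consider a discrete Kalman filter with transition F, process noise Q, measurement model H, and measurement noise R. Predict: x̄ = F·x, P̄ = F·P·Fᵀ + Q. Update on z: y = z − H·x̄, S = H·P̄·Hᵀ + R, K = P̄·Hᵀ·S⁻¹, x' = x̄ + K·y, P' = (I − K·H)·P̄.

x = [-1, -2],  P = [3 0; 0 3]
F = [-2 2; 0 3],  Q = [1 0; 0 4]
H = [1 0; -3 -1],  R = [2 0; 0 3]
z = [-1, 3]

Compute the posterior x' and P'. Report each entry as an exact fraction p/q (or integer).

x̄ = F·x = [-2, -6]
P̄ = F·P·Fᵀ + Q = [25 18; 18 31]
y = z − H·x̄ = [1, -9]
S = H·P̄·Hᵀ + R = [27 -93; -93 367]
K = P̄·Hᵀ·S⁻¹ = [263/630 -31/210; -433/420 -69/140]
x' = x̄ + K·y = [-16/63, -109/42]
P' = (I − K·H)·P̄ = [263/315 -433/210; -433/210 1073/140]

x' = [-16/63, -109/42]
P' = [263/315 -433/210; -433/210 1073/140]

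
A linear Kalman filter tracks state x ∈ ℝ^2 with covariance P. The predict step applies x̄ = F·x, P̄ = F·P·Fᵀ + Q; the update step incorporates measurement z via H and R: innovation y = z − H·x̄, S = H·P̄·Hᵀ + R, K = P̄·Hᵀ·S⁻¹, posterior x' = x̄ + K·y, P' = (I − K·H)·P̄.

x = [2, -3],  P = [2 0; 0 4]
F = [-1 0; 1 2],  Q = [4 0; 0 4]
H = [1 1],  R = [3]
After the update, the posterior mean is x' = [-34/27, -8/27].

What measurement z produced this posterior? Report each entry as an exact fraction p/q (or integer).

z = [-1]

x̄ = F·x = [-2, -4]
P̄ = F·P·Fᵀ + Q = [6 -2; -2 22]
S = H·P̄·Hᵀ + R = [27]
K = P̄·Hᵀ·S⁻¹ = [4/27; 20/27]
x' − x̄ = [20/27, 100/27] = K·y
y = (KᵀK)⁻¹·Kᵀ·(x' − x̄) = [5]
z = y + H·x̄ = [5] + [-6] = [-1]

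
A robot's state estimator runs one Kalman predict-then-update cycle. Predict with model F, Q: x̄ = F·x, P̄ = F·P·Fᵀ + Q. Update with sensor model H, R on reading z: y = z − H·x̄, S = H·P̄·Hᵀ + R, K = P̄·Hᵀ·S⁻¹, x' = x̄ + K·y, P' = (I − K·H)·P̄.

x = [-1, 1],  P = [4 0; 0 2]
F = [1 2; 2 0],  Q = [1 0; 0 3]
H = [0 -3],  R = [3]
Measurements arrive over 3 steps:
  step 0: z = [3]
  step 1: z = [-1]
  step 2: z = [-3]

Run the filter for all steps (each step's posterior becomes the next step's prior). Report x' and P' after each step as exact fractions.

step 0: x' = [41/29, -59/58], P' = [281/29 4/29; 4/29 19/58]
step 1: x' = [-3299/1831, 1293/3662], P' = [5702/1831 289/1831; 289/1831 1211/3662]
step 2: x' = [39218/43367, 78305/86734], P' = [133927/43367 6280/43367; 6280/43367 28301/86734]

step 0: x̄ = F·x = [1, -2]
step 0: P̄ = F·P·Fᵀ + Q = [13 8; 8 19]
step 0: y = z − H·x̄ = [-3]
step 0: S = H·P̄·Hᵀ + R = [174]
step 0: K = P̄·Hᵀ·S⁻¹ = [-4/29; -19/58]
step 0: x' = x̄ + K·y = [41/29, -59/58]
step 0: P' = (I − K·H)·P̄ = [281/29 4/29; 4/29 19/58]
step 1: x̄ = F·x = [-18/29, 82/29]
step 1: P̄ = F·P·Fᵀ + Q = [364/29 578/29; 578/29 1211/29]
step 1: y = z − H·x̄ = [217/29]
step 1: S = H·P̄·Hᵀ + R = [10986/29]
step 1: K = P̄·Hᵀ·S⁻¹ = [-289/1831; -1211/3662]
step 1: x' = x̄ + K·y = [-3299/1831, 1293/3662]
step 1: P' = (I − K·H)·P̄ = [5702/1831 289/1831; 289/1831 1211/3662]
step 2: x̄ = F·x = [-2006/1831, -6598/1831]
step 2: P̄ = F·P·Fᵀ + Q = [11111/1831 12560/1831; 12560/1831 28301/1831]
step 2: y = z − H·x̄ = [-25287/1831]
step 2: S = H·P̄·Hᵀ + R = [260202/1831]
step 2: K = P̄·Hᵀ·S⁻¹ = [-6280/43367; -28301/86734]
step 2: x' = x̄ + K·y = [39218/43367, 78305/86734]
step 2: P' = (I − K·H)·P̄ = [133927/43367 6280/43367; 6280/43367 28301/86734]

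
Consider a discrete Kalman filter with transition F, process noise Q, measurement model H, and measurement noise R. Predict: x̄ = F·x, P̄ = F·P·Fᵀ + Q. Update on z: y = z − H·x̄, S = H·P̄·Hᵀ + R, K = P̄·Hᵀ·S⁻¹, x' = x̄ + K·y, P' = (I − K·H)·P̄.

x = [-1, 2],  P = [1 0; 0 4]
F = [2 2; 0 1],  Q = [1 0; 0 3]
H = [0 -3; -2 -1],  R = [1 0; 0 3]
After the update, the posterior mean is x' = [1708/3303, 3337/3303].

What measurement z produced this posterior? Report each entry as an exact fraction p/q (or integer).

x̄ = F·x = [2, 2]
P̄ = F·P·Fᵀ + Q = [21 8; 8 7]
S = H·P̄·Hᵀ + R = [64 69; 69 126]
K = P̄·Hᵀ·S⁻¹ = [142/1101 -1544/3303; -353/1101 -23/3303]
x' − x̄ = [-4898/3303, -3269/3303] = K·y
y = (KᵀK)⁻¹·Kᵀ·(x' − x̄) = [3, 4]
z = y + H·x̄ = [3, 4] + [-6, -6] = [-3, -2]

z = [-3, -2]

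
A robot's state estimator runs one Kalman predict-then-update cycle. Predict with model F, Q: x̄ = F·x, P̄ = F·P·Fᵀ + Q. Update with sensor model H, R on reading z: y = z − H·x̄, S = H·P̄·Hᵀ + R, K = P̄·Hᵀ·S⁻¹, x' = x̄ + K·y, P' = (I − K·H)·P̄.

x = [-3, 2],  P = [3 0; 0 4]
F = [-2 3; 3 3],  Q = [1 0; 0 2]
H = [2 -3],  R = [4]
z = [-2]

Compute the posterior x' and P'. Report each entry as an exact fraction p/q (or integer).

x' = [5288/569, 3858/569]
P' = [25945/569 17238/569; 17238/569 11704/569]

x̄ = F·x = [12, -3]
P̄ = F·P·Fᵀ + Q = [49 18; 18 65]
y = z − H·x̄ = [-35]
S = H·P̄·Hᵀ + R = [569]
K = P̄·Hᵀ·S⁻¹ = [44/569; -159/569]
x' = x̄ + K·y = [5288/569, 3858/569]
P' = (I − K·H)·P̄ = [25945/569 17238/569; 17238/569 11704/569]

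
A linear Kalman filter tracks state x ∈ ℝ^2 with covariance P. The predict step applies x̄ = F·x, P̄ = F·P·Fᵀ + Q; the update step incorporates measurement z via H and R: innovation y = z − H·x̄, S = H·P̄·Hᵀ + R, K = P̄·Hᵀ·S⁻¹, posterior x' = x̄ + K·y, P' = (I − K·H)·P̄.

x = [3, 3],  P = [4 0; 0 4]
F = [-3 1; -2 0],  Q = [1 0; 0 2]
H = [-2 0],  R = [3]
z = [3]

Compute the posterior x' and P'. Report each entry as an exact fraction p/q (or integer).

x̄ = F·x = [-6, -6]
P̄ = F·P·Fᵀ + Q = [41 24; 24 18]
y = z − H·x̄ = [-9]
S = H·P̄·Hᵀ + R = [167]
K = P̄·Hᵀ·S⁻¹ = [-82/167; -48/167]
x' = x̄ + K·y = [-264/167, -570/167]
P' = (I − K·H)·P̄ = [123/167 72/167; 72/167 702/167]

x' = [-264/167, -570/167]
P' = [123/167 72/167; 72/167 702/167]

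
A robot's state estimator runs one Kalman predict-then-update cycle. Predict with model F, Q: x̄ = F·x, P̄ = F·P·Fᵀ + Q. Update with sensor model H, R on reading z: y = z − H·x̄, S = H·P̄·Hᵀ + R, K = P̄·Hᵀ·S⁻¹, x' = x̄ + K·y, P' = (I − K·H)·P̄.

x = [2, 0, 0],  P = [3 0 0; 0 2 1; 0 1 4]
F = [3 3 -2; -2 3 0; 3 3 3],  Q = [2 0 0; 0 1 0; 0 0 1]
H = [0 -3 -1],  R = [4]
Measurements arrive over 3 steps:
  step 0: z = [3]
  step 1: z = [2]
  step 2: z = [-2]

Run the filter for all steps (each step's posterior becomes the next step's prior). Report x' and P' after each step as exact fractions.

step 0: x̄ = F·x = [6, -4, 6]
step 0: P̄ = F·P·Fᵀ + Q = [51 -6 24; -6 31 9; 24 9 100]
step 0: y = z − H·x̄ = [-3]
step 0: S = H·P̄·Hᵀ + R = [437]
step 0: K = P̄·Hᵀ·S⁻¹ = [-6/437; -102/437; -127/437]
step 0: x' = x̄ + K·y = [2640/437, -1442/437, 3003/437]
step 0: P' = (I − K·H)·P̄ = [22251/437 -3234/437 9726/437; -3234/437 3143/437 -9021/437; 9726/437 -9021/437 27571/437]
step 1: x̄ = F·x = [-2412/437, -9606/437, 12603/437]
step 1: P̄ = F·P·Fᵀ + Q = [273032/437 -21891/437 7023/437; -21891/437 156536/437 -254466/437; 7023/437 -254466/437 431600/437]
step 1: y = z − H·x̄ = [-667/19]
step 1: S = H·P̄·Hᵀ + R = [13712/19]
step 1: K = P̄·Hᵀ·S⁻¹ = [1275/6856; -4677/6856; 7213/6856]
step 1: x' = x̄ + K·y = [-1899813/157688, 310059/157688, -1276235/157688]
step 1: P' = (I − K·H)·P̄ = [47292859/78844 3268983/78844 -9865599/78844; 3268983/78844 1762939/78844 -5073675/78844; -9865599/78844 -5073675/78844 14889227/78844]
step 2: x̄ = F·x = [-277099/19711, 4729803/157688, -8597967/157688]
step 2: P̄ = F·P·Fᵀ + Q = [184832440/19711 -66776025/19711 91547673/19711; -66776025/19711 165888935/78844 -244553235/78844; 91547673/19711 -244553235/78844 365518831/78844]
step 2: y = z − H·x̄ = [2638033/78844]
step 2: S = H·P̄·Hᵀ + R = [97878803/19711]
step 2: K = P̄·Hᵀ·S⁻¹ = [108780402/97878803; -126556785/195757606; 184070437/195757606]
step 2: x' = x̄ + K·y = [4527365849/195757606, 818619558/97878803, -2257463035/97878803]
step 2: P' = (I − K·H)·P̄ = [317487804956/97878803 17629322610/97878803 -53323089438/97878803; 17629322610/97878803 2795273695/97878803 -8132707515/97878803; -53323089438/97878803 -8132707515/97878803 24029981671/97878803]

step 0: x' = [2640/437, -1442/437, 3003/437], P' = [22251/437 -3234/437 9726/437; -3234/437 3143/437 -9021/437; 9726/437 -9021/437 27571/437]
step 1: x' = [-1899813/157688, 310059/157688, -1276235/157688], P' = [47292859/78844 3268983/78844 -9865599/78844; 3268983/78844 1762939/78844 -5073675/78844; -9865599/78844 -5073675/78844 14889227/78844]
step 2: x' = [4527365849/195757606, 818619558/97878803, -2257463035/97878803], P' = [317487804956/97878803 17629322610/97878803 -53323089438/97878803; 17629322610/97878803 2795273695/97878803 -8132707515/97878803; -53323089438/97878803 -8132707515/97878803 24029981671/97878803]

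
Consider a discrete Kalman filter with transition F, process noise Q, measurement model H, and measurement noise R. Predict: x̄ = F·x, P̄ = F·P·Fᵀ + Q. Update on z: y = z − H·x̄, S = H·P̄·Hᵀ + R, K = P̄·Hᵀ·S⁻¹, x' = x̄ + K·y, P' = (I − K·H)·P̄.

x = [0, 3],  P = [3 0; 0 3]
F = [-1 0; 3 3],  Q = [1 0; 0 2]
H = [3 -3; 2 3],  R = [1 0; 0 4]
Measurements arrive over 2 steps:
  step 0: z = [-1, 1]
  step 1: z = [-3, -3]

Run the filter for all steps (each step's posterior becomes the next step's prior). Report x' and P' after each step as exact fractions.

step 0: x̄ = F·x = [0, 9]
step 0: P̄ = F·P·Fᵀ + Q = [4 -9; -9 56]
step 0: y = z − H·x̄ = [26, -26]
step 0: S = H·P̄·Hᵀ + R = [703 -507; -507 416]
step 0: K = P̄·Hᵀ·S⁻¹ = [507/2723 6416/35399; -390/2723 6585/35399]
step 0: x' = x̄ + K·y = [50/389, 171/389]
step 0: P' = (I − K·H)·P̄ = [6451/35399 4254/35399; 4254/35399 5944/35399]
step 1: x̄ = F·x = [-50/389, 663/389]
step 1: P̄ = F·P·Fᵀ + Q = [41850/35399 -32115/35399; -32115/35399 258925/35399]
step 1: y = z − H·x̄ = [972/389, -3056/389]
step 1: S = H·P̄·Hᵀ + R = [3320444/35399 -2175570/35399; -2175570/35399 2253941/35399]
step 1: K = P̄·Hᵀ·S⁻¹ = [13351455/77713496 6225615/38856748; -5900865/38856748 3294105/19428374]
step 1: x' = x̄ + K·y = [-18611195/19428374, -68886/9714187]
step 1: P' = (I − K·H)·P̄ = [12631275/77713496 4090395/38856748; 4090395/38856748 3028675/19428374]

step 0: x' = [50/389, 171/389], P' = [6451/35399 4254/35399; 4254/35399 5944/35399]
step 1: x' = [-18611195/19428374, -68886/9714187], P' = [12631275/77713496 4090395/38856748; 4090395/38856748 3028675/19428374]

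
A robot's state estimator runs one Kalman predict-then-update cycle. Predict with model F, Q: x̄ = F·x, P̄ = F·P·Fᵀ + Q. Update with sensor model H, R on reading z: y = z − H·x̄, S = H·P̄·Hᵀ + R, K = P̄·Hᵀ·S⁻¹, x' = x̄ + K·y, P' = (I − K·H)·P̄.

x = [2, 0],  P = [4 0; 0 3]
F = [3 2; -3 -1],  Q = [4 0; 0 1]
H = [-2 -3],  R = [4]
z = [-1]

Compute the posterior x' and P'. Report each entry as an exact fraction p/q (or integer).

x' = [127/34, -39/17]
P' = [763/17 -516/17; -516/17 356/17]

x̄ = F·x = [6, -6]
P̄ = F·P·Fᵀ + Q = [52 -42; -42 40]
y = z − H·x̄ = [-7]
S = H·P̄·Hᵀ + R = [68]
K = P̄·Hᵀ·S⁻¹ = [11/34; -9/17]
x' = x̄ + K·y = [127/34, -39/17]
P' = (I − K·H)·P̄ = [763/17 -516/17; -516/17 356/17]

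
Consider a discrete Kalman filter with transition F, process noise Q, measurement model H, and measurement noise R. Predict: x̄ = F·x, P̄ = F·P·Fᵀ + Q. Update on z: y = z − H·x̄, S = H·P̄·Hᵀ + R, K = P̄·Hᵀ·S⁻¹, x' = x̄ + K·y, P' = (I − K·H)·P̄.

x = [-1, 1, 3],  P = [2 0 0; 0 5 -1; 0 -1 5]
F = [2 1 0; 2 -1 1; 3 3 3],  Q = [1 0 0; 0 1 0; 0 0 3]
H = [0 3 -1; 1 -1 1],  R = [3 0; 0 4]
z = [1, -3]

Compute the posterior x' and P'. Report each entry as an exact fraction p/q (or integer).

x' = [-193/55, 961/1100, 9049/5500]
P' = [46/11 -14/11 -228/55; -14/11 409/220 4761/1100; -228/55 4761/1100 66849/5500]

x̄ = F·x = [-1, 0, 9]
P̄ = F·P·Fᵀ + Q = [14 2 24; 2 21 12; 24 12 93]
y = z − H·x̄ = [10, -11]
S = H·P̄·Hᵀ + R = [213 -126; -126 152]
K = P̄·Hᵀ·S⁻¹ = [6/55 18/55; 229/550 329/1100; 761/2750 5061/5500]
x' = x̄ + K·y = [-193/55, 961/1100, 9049/5500]
P' = (I − K·H)·P̄ = [46/11 -14/11 -228/55; -14/11 409/220 4761/1100; -228/55 4761/1100 66849/5500]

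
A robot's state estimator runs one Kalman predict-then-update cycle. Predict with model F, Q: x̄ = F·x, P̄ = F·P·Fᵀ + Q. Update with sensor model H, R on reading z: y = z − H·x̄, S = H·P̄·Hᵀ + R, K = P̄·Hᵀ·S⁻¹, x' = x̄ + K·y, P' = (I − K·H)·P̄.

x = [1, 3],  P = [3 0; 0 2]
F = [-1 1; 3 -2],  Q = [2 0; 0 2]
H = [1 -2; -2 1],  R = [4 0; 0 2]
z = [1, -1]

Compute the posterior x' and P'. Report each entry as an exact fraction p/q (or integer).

x̄ = F·x = [2, -3]
P̄ = F·P·Fᵀ + Q = [7 -13; -13 37]
y = z − H·x̄ = [-7, 6]
S = H·P̄·Hᵀ + R = [211 -153; -153 119]
K = P̄·Hᵀ·S⁻¹ = [-3/25 -162/425; -21/50 -9/850]
x' = x̄ + K·y = [47/85, -21/170]
P' = (I − K·H)·P̄ = [284/425 244/425; 244/425 479/425]

x' = [47/85, -21/170]
P' = [284/425 244/425; 244/425 479/425]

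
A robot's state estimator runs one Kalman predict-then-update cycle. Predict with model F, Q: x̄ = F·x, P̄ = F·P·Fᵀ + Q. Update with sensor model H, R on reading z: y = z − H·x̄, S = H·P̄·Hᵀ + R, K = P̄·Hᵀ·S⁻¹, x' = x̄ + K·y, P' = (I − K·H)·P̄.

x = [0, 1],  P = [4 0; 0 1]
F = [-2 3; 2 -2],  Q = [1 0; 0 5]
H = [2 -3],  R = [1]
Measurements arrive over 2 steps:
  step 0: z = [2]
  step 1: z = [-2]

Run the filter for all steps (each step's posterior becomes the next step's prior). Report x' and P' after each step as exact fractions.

step 0: x' = [301/297, 1/297], P' = [760/297 487/297; 487/297 689/594]
step 1: x' = [-16095/11789, -2470/11789], P' = [34987/23578 11346/11789; 11346/11789 17293/23578]

step 0: x̄ = F·x = [3, -2]
step 0: P̄ = F·P·Fᵀ + Q = [26 -22; -22 25]
step 0: y = z − H·x̄ = [-10]
step 0: S = H·P̄·Hᵀ + R = [594]
step 0: K = P̄·Hᵀ·S⁻¹ = [59/297; -119/594]
step 0: x' = x̄ + K·y = [301/297, 1/297]
step 0: P' = (I − K·H)·P̄ = [760/297 487/297; 487/297 689/594]
step 1: x̄ = F·x = [-599/297, 200/99]
step 1: P̄ = F·P·Fᵀ + Q = [1187/594 -79/99; -79/99 223/33]
step 1: y = z − H·x̄ = [2404/297]
step 1: S = H·P̄·Hᵀ + R = [23578/297]
step 1: K = P̄·Hᵀ·S⁻¹ = [949/11789; -6495/23578]
step 1: x' = x̄ + K·y = [-16095/11789, -2470/11789]
step 1: P' = (I − K·H)·P̄ = [34987/23578 11346/11789; 11346/11789 17293/23578]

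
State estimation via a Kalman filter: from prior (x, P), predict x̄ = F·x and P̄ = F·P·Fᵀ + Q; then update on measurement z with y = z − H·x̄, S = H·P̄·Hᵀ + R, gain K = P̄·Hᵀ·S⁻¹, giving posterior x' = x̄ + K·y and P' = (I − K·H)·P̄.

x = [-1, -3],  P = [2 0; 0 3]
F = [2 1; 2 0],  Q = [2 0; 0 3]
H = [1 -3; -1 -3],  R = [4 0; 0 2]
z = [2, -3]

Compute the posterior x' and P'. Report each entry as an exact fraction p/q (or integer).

x' = [264/181, 292/905]
P' = [437/362 -41/362; -41/362 281/1810]

x̄ = F·x = [-5, -2]
P̄ = F·P·Fᵀ + Q = [13 8; 8 11]
y = z − H·x̄ = [1, -14]
S = H·P̄·Hᵀ + R = [68 86; 86 162]
K = P̄·Hᵀ·S⁻¹ = [70/181 -157/362; -131/905 -319/1810]
x' = x̄ + K·y = [264/181, 292/905]
P' = (I − K·H)·P̄ = [437/362 -41/362; -41/362 281/1810]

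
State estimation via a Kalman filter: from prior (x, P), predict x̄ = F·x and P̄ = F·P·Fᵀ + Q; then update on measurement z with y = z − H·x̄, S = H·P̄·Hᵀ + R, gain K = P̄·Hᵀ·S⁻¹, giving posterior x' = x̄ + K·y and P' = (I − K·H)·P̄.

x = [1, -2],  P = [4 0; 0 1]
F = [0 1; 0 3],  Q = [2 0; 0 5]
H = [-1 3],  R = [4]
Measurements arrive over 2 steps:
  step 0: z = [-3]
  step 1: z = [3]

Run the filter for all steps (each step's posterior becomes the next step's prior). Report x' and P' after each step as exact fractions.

step 0: x' = [-152/115, -183/115], P' = [309/115 111/115; 111/115 89/115]
step 1: x' = [-10815/11561, 504/1051], P' = [30049/11561 969/1051; 969/1051 791/1051]

step 0: x̄ = F·x = [-2, -6]
step 0: P̄ = F·P·Fᵀ + Q = [3 3; 3 14]
step 0: y = z − H·x̄ = [13]
step 0: S = H·P̄·Hᵀ + R = [115]
step 0: K = P̄·Hᵀ·S⁻¹ = [6/115; 39/115]
step 0: x' = x̄ + K·y = [-152/115, -183/115]
step 0: P' = (I − K·H)·P̄ = [309/115 111/115; 111/115 89/115]
step 1: x̄ = F·x = [-183/115, -549/115]
step 1: P̄ = F·P·Fᵀ + Q = [319/115 267/115; 267/115 1376/115]
step 1: y = z − H·x̄ = [1809/115]
step 1: S = H·P̄·Hᵀ + R = [11561/115]
step 1: K = P̄·Hᵀ·S⁻¹ = [482/11561; 351/1051]
step 1: x' = x̄ + K·y = [-10815/11561, 504/1051]
step 1: P' = (I − K·H)·P̄ = [30049/11561 969/1051; 969/1051 791/1051]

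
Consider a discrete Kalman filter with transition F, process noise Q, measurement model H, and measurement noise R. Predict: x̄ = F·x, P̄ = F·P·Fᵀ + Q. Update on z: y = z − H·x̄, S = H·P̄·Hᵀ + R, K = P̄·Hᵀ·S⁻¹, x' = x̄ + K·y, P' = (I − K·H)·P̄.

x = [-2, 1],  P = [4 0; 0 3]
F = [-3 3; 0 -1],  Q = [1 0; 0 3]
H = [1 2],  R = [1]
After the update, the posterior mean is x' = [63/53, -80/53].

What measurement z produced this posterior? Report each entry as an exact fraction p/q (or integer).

z = [-2]

x̄ = F·x = [9, -1]
P̄ = F·P·Fᵀ + Q = [64 -9; -9 6]
S = H·P̄·Hᵀ + R = [53]
K = P̄·Hᵀ·S⁻¹ = [46/53; 3/53]
x' − x̄ = [-414/53, -27/53] = K·y
y = (KᵀK)⁻¹·Kᵀ·(x' − x̄) = [-9]
z = y + H·x̄ = [-9] + [7] = [-2]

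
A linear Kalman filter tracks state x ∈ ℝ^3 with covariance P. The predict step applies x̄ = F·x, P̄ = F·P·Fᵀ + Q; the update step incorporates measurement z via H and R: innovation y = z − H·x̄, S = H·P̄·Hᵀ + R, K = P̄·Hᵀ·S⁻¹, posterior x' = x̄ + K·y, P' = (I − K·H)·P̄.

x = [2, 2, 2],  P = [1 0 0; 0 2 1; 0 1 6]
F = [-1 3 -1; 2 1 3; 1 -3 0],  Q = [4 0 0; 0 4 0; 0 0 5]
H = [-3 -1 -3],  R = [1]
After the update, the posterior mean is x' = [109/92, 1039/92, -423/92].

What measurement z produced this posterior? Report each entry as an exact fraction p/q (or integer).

x̄ = F·x = [2, 12, -4]
P̄ = F·P·Fᵀ + Q = [23 -6 -16; -6 70 -13; -16 -13 24]
S = H·P̄·Hᵀ + R = [92]
K = P̄·Hᵀ·S⁻¹ = [-15/92; -13/92; -11/92]
x' − x̄ = [-75/92, -65/92, -55/92] = K·y
y = (KᵀK)⁻¹·Kᵀ·(x' − x̄) = [5]
z = y + H·x̄ = [5] + [-6] = [-1]

z = [-1]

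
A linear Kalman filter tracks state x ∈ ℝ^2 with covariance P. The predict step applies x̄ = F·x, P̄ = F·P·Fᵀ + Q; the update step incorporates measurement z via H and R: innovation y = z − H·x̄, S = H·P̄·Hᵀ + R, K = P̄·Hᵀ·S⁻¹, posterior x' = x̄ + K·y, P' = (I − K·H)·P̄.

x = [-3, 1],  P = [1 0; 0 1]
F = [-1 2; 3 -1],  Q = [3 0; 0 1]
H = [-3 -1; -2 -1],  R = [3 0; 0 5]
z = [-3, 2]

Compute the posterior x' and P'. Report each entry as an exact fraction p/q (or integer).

x' = [451/103, -1053/103]
P' = [156/103 -699/206; -699/206 939/103]

x̄ = F·x = [5, -10]
P̄ = F·P·Fᵀ + Q = [8 -5; -5 11]
y = z − H·x̄ = [2, 2]
S = H·P̄·Hᵀ + R = [56 34; 34 28]
K = P̄·Hᵀ·S⁻¹ = [-79/206 15/206; 73/206 -48/103]
x' = x̄ + K·y = [451/103, -1053/103]
P' = (I − K·H)·P̄ = [156/103 -699/206; -699/206 939/103]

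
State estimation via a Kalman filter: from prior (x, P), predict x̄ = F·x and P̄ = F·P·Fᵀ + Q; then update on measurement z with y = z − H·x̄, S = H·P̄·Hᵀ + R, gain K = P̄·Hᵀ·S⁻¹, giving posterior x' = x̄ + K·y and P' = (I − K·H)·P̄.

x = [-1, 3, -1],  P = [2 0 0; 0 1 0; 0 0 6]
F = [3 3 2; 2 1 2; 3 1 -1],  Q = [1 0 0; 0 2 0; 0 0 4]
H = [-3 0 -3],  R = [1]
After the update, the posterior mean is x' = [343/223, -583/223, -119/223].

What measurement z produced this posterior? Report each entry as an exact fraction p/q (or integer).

x̄ = F·x = [4, -1, 1]
P̄ = F·P·Fᵀ + Q = [52 39 9; 39 35 1; 9 1 29]
S = H·P̄·Hᵀ + R = [892]
K = P̄·Hᵀ·S⁻¹ = [-183/892; -30/223; -57/446]
x' − x̄ = [-549/223, -360/223, -342/223] = K·y
y = (KᵀK)⁻¹·Kᵀ·(x' − x̄) = [12]
z = y + H·x̄ = [12] + [-15] = [-3]

z = [-3]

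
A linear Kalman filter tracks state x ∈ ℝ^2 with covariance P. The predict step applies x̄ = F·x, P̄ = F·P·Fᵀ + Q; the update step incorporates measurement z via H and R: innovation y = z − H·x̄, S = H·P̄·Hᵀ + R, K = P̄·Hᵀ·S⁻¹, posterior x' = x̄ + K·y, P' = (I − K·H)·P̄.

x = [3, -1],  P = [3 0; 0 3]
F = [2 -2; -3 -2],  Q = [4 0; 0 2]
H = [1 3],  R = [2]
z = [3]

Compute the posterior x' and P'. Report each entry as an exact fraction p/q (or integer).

x̄ = F·x = [8, -7]
P̄ = F·P·Fᵀ + Q = [28 -6; -6 41]
y = z − H·x̄ = [16]
S = H·P̄·Hᵀ + R = [363]
K = P̄·Hᵀ·S⁻¹ = [10/363; 39/121]
x' = x̄ + K·y = [3064/363, -223/121]
P' = (I − K·H)·P̄ = [10064/363 -1116/121; -1116/121 398/121]

x' = [3064/363, -223/121]
P' = [10064/363 -1116/121; -1116/121 398/121]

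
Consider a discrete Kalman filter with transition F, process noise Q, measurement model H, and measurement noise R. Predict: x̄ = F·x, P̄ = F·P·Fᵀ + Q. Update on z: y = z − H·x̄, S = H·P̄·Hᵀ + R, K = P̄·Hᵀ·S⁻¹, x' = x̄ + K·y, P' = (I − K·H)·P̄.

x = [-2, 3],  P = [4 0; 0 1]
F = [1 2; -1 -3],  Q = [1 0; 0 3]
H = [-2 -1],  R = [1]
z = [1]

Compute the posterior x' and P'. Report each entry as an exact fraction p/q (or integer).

x' = [36/13, -83/13]
P' = [53/13 -98/13; -98/13 192/13]

x̄ = F·x = [4, -7]
P̄ = F·P·Fᵀ + Q = [9 -10; -10 16]
y = z − H·x̄ = [2]
S = H·P̄·Hᵀ + R = [13]
K = P̄·Hᵀ·S⁻¹ = [-8/13; 4/13]
x' = x̄ + K·y = [36/13, -83/13]
P' = (I − K·H)·P̄ = [53/13 -98/13; -98/13 192/13]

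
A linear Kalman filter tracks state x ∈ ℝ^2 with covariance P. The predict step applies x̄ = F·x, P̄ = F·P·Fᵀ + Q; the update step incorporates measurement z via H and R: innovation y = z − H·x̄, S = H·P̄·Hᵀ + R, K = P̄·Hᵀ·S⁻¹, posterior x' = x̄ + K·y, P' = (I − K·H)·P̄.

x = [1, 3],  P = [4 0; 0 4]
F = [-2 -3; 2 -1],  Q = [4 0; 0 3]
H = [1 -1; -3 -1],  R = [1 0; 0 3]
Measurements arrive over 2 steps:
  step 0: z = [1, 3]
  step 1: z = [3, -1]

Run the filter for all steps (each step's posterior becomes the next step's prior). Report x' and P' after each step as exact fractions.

step 0: x' = [-11549/21119, -31845/21119], P' = [5256/21119 -12/21119; -12/21119 15333/21119]
step 1: x' = [7731513/7100363, -12261913/7100363], P' = [1736557/7100363 25023/7100363; 25023/7100363 4579374/7100363]

step 0: x̄ = F·x = [-11, -1]
step 0: P̄ = F·P·Fᵀ + Q = [56 -4; -4 23]
step 0: y = z − H·x̄ = [11, -31]
step 0: S = H·P̄·Hᵀ + R = [88 -153; -153 506]
step 0: K = P̄·Hᵀ·S⁻¹ = [5268/21119 -5252/21119; -15345/21119 -5099/21119]
step 0: x' = x̄ + K·y = [-11549/21119, -31845/21119]
step 0: P' = (I − K·H)·P̄ = [5256/21119 -12/21119; -12/21119 15333/21119]
step 1: x̄ = F·x = [118633/21119, 8747/21119]
step 1: P̄ = F·P·Fᵀ + Q = [243353/21119 25023/21119; 25023/21119 99762/21119]
step 1: y = z − H·x̄ = [-6647/3017, 343527/21119]
step 1: S = H·P̄·Hᵀ + R = [6412/431 -82893/3017; -82893/3017 2503434/21119]
step 1: K = P̄·Hᵀ·S⁻¹ = [1711534/7100363 -1744898/7100363; -4554351/7100363 -1551481/7100363]
step 1: x' = x̄ + K·y = [7731513/7100363, -12261913/7100363]
step 1: P' = (I − K·H)·P̄ = [1736557/7100363 25023/7100363; 25023/7100363 4579374/7100363]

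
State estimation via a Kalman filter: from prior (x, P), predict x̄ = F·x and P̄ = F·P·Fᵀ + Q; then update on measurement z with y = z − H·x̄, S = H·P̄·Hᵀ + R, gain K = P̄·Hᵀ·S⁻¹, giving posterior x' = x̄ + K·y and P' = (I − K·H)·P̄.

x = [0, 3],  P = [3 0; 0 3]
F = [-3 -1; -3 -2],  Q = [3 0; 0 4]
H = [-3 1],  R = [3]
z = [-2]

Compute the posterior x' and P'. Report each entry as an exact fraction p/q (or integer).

x' = [-21/29, -118/29]
P' = [429/145 1089/145; 1089/145 3099/145]

x̄ = F·x = [-3, -6]
P̄ = F·P·Fᵀ + Q = [33 33; 33 43]
y = z − H·x̄ = [-5]
S = H·P̄·Hᵀ + R = [145]
K = P̄·Hᵀ·S⁻¹ = [-66/145; -56/145]
x' = x̄ + K·y = [-21/29, -118/29]
P' = (I − K·H)·P̄ = [429/145 1089/145; 1089/145 3099/145]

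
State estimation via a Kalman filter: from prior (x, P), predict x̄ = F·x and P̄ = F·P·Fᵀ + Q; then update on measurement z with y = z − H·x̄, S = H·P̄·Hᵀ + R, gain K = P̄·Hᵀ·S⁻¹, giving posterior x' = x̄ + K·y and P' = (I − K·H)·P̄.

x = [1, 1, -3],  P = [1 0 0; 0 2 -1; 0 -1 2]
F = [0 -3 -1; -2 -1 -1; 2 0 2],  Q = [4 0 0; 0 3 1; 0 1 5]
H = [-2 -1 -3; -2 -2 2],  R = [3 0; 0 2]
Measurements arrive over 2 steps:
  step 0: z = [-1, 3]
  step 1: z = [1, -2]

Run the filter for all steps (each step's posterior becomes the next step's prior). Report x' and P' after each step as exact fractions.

step 0: x' = [15654/28891, -44972/28891, 12686/28891], P' = [67506/28891 -76512/28891 -14038/28891; -76512/28891 99207/28891 18245/28891; -14038/28891 18245/28891 9047/28891]
step 1: x' = [26157490/511238283, 234960988/511238283, -81630128/170412761], P' = [1396097872/511238283 -1570243940/511238283 -95871936/170412761; -1570243940/511238283 1981226533/511238283 121458069/170412761; -95871936/170412761 121458069/170412761 55547609/170412761]

step 0: x̄ = F·x = [0, 0, -4]
step 0: P̄ = F·P·Fᵀ + Q = [18 4 2; 4 9 -5; 2 -5 17]
step 0: y = z − H·x̄ = [-13, 11]
step 0: S = H·P̄·Hᵀ + R = [247 -4; -4 234]
step 0: K = P̄·Hᵀ·S⁻¹ = [-5462/28891 -5032/28891; -306/28891 -4450/28891; -5770/28891 4840/28891]
step 0: x' = x̄ + K·y = [15654/28891, -44972/28891, 12686/28891]
step 0: P' = (I − K·H)·P̄ = [67506/28891 -76512/28891 -14038/28891; -76512/28891 99207/28891 18245/28891; -14038/28891 18245/28891 9047/28891]
step 1: x̄ = F·x = [122230/28891, 978/28891, 56680/28891]
step 1: P̄ = F·P·Fᵀ + Q = [1126944/28891 -107500/28891 359584/28891; -107500/28891 139241/28891 -58465/28891; 359584/28891 -58465/28891 338363/28891]
step 1: y = z − H·x̄ = [444369/28891, 75274/28891]
step 1: S = H·P̄·Hᵀ + R = [11313175/28891 2596388/28891; 2596388/28891 3207022/28891]
step 1: K = P̄·Hᵀ·S⁻¹ = [-119701460/511238283 -113469740/511238283; 22046242/511238283 -46608386/511238283; -32119008/170412761 29961476/170412761]
step 1: x' = x̄ + K·y = [26157490/511238283, 234960988/511238283, -81630128/170412761]
step 1: P' = (I − K·H)·P̄ = [1396097872/511238283 -1570243940/511238283 -95871936/170412761; -1570243940/511238283 1981226533/511238283 121458069/170412761; -95871936/170412761 121458069/170412761 55547609/170412761]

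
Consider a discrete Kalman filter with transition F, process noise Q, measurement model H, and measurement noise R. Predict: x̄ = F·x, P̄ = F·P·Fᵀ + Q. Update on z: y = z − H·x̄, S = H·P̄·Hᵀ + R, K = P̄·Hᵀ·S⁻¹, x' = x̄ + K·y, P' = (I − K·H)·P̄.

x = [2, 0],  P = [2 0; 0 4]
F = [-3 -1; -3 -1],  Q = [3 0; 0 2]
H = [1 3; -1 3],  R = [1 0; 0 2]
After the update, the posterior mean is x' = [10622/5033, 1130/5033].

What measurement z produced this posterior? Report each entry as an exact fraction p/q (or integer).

z = [3, -2]

x̄ = F·x = [-6, -6]
P̄ = F·P·Fᵀ + Q = [25 22; 22 24]
S = H·P̄·Hᵀ + R = [374 191; 191 111]
K = P̄·Hᵀ·S⁻¹ = [2270/5033 -2047/5033; 884/5033 746/5033]
x' − x̄ = [40820/5033, 31328/5033] = K·y
y = (KᵀK)⁻¹·Kᵀ·(x' − x̄) = [27, 10]
z = y + H·x̄ = [27, 10] + [-24, -12] = [3, -2]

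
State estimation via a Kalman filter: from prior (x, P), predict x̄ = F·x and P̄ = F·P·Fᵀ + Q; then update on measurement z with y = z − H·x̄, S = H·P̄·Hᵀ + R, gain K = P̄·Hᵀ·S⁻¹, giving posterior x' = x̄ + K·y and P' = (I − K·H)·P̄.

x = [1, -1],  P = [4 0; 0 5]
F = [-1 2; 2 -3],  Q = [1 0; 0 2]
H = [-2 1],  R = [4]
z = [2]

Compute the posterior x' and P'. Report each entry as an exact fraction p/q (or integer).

x' = [-15/29, 344/319]
P' = [21/29 10/29; 10/29 776/319]

x̄ = F·x = [-3, 5]
P̄ = F·P·Fᵀ + Q = [25 -38; -38 63]
y = z − H·x̄ = [-9]
S = H·P̄·Hᵀ + R = [319]
K = P̄·Hᵀ·S⁻¹ = [-8/29; 139/319]
x' = x̄ + K·y = [-15/29, 344/319]
P' = (I − K·H)·P̄ = [21/29 10/29; 10/29 776/319]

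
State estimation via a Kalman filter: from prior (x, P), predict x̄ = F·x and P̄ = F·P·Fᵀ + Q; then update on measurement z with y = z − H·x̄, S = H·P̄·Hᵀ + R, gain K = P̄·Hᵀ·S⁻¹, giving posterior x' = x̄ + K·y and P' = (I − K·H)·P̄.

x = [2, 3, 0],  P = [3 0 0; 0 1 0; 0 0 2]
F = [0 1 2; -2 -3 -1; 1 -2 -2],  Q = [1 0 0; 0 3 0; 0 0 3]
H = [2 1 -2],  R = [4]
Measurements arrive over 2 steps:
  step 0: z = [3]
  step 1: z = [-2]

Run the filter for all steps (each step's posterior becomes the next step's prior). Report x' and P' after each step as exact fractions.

step 0: x' = [300/89, -1153/89, -408/89], P' = [691/178 -689/89 -32/89; -689/89 2306/89 460/89; -32/89 460/89 250/89]
step 1: x' = [-115863/78227, 41690/78227, -2117/78227], P' = [290209/78227 -471592/78227 15237/78227; -471592/78227 1717370/78227 455747/78227; 15237/78227 455747/78227 632265/156454]

step 0: x̄ = F·x = [3, -13, -4]
step 0: P̄ = F·P·Fᵀ + Q = [10 -7 -10; -7 26 4; -10 4 18]
step 0: y = z − H·x̄ = [2]
step 0: S = H·P̄·Hᵀ + R = [178]
step 0: K = P̄·Hᵀ·S⁻¹ = [33/178; 2/89; -26/89]
step 0: x' = x̄ + K·y = [300/89, -1153/89, -408/89]
step 0: P' = (I − K·H)·P̄ = [691/178 -689/89 -32/89; -689/89 2306/89 460/89; -32/89 460/89 250/89]
step 1: x̄ = F·x = [-1969/89, 3267/89, 3422/89]
step 1: P̄ = F·P·Fᵀ + Q = [5235/89 -9132/89 -9125/89; -9132/89 17017/89 16540/89; -9125/89 16540/89 34801/178]
step 1: y = z − H·x̄ = [7337/89]
step 1: S = H·P̄·Hᵀ + R = [78227/89]
step 1: K = P̄·Hᵀ·S⁻¹ = [19588/78227; -34327/78227; -36511/78227]
step 1: x' = x̄ + K·y = [-115863/78227, 41690/78227, -2117/78227]
step 1: P' = (I − K·H)·P̄ = [290209/78227 -471592/78227 15237/78227; -471592/78227 1717370/78227 455747/78227; 15237/78227 455747/78227 632265/156454]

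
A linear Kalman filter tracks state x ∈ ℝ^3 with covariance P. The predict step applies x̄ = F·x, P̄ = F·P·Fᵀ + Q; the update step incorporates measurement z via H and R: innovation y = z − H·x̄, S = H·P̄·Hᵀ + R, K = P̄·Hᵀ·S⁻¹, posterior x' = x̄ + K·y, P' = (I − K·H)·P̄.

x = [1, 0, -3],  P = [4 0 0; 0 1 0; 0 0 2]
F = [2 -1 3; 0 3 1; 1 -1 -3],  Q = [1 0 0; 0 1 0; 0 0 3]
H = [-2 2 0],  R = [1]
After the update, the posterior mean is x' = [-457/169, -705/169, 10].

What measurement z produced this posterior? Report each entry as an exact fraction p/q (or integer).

z = [-3]

x̄ = F·x = [-7, -3, 10]
P̄ = F·P·Fᵀ + Q = [36 3 -9; 3 12 -9; -9 -9 26]
S = H·P̄·Hᵀ + R = [169]
K = P̄·Hᵀ·S⁻¹ = [-66/169; 18/169; 0]
x' − x̄ = [726/169, -198/169, 0] = K·y
y = (KᵀK)⁻¹·Kᵀ·(x' − x̄) = [-11]
z = y + H·x̄ = [-11] + [8] = [-3]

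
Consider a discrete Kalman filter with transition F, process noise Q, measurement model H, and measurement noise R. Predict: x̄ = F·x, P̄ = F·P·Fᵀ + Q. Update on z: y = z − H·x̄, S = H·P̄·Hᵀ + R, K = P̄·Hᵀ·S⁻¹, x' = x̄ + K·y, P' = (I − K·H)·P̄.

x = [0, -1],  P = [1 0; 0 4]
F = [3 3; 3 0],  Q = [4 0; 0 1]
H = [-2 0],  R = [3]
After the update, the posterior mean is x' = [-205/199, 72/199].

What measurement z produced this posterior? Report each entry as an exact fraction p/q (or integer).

x̄ = F·x = [-3, 0]
P̄ = F·P·Fᵀ + Q = [49 9; 9 10]
S = H·P̄·Hᵀ + R = [199]
K = P̄·Hᵀ·S⁻¹ = [-98/199; -18/199]
x' − x̄ = [392/199, 72/199] = K·y
y = (KᵀK)⁻¹·Kᵀ·(x' − x̄) = [-4]
z = y + H·x̄ = [-4] + [6] = [2]

z = [2]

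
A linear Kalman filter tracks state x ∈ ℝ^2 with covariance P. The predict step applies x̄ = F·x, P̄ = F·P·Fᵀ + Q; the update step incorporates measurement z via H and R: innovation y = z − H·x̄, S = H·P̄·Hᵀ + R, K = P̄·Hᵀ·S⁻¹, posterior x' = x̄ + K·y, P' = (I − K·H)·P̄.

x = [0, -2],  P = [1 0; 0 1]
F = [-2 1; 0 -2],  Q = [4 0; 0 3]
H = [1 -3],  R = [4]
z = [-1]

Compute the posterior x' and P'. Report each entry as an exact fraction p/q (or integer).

x' = [19/88, 53/88]
P' = [567/88 169/88; 169/88 87/88]

x̄ = F·x = [-2, 4]
P̄ = F·P·Fᵀ + Q = [9 -2; -2 7]
y = z − H·x̄ = [13]
S = H·P̄·Hᵀ + R = [88]
K = P̄·Hᵀ·S⁻¹ = [15/88; -23/88]
x' = x̄ + K·y = [19/88, 53/88]
P' = (I − K·H)·P̄ = [567/88 169/88; 169/88 87/88]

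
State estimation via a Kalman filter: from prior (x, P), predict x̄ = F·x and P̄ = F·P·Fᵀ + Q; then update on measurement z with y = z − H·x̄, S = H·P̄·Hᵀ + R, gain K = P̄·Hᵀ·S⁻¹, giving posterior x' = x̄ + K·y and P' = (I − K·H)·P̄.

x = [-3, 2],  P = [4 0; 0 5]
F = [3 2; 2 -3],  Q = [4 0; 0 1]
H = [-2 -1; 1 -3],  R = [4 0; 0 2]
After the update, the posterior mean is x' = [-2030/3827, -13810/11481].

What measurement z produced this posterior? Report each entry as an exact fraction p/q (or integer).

x̄ = F·x = [-5, -12]
P̄ = F·P·Fᵀ + Q = [60 -6; -6 62]
S = H·P̄·Hᵀ + R = [282 36; 36 656]
K = P̄·Hᵀ·S⁻¹ = [-3233/7654 2175/15308; -1618/11481 -2181/7654]
x' − x̄ = [17105/3827, 123962/11481] = K·y
y = (KᵀK)⁻¹·Kᵀ·(x' − x̄) = [-20, -28]
z = y + H·x̄ = [-20, -28] + [22, 31] = [2, 3]

z = [2, 3]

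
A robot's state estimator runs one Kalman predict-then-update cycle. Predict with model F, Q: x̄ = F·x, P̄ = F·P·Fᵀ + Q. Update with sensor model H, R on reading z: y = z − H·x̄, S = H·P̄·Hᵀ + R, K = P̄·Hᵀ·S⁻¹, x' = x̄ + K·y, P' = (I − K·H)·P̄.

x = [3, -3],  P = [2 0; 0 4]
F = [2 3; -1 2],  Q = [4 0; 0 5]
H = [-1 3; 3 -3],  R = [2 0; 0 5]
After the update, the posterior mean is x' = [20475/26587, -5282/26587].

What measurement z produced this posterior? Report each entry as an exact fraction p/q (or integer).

x̄ = F·x = [-3, -9]
P̄ = F·P·Fᵀ + Q = [48 20; 20 23]
S = H·P̄·Hᵀ + R = [137 -111; -111 284]
K = P̄·Hᵀ·S⁻¹ = [12732/26587 12840/26587; 12917/26587 4206/26587]
x' − x̄ = [100236/26587, 234001/26587] = K·y
y = (KᵀK)⁻¹·Kᵀ·(x' − x̄) = [23, -15]
z = y + H·x̄ = [23, -15] + [-24, 18] = [-1, 3]

z = [-1, 3]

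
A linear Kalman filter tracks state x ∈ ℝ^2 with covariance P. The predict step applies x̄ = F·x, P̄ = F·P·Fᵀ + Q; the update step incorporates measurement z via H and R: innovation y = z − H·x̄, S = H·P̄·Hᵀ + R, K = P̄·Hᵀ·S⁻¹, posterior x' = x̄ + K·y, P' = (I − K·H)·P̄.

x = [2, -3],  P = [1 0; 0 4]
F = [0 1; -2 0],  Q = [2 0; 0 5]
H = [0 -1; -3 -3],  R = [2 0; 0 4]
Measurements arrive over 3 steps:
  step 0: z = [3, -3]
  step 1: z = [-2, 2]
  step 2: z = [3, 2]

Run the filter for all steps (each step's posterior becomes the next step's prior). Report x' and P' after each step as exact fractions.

step 0: x' = [933/400, -691/400], P' = [309/200 -243/200; -243/200 261/200]
step 1: x' = [-156365/136067, 77849/136067], P' = [141886/136067 -107874/136067; -107874/136067 129650/136067]
step 2: x' = [8536337/12270863, -54907313/36812589], P' = [12792264/12270863 -9740424/12270863; -9740424/12270863 35075780/36812589]

step 0: x̄ = F·x = [-3, -4]
step 0: P̄ = F·P·Fᵀ + Q = [6 0; 0 9]
step 0: y = z − H·x̄ = [-1, -24]
step 0: S = H·P̄·Hᵀ + R = [11 27; 27 139]
step 0: K = P̄·Hᵀ·S⁻¹ = [243/400 -99/400; -261/400 -27/400]
step 0: x' = x̄ + K·y = [933/400, -691/400]
step 0: P' = (I − K·H)·P̄ = [309/200 -243/200; -243/200 261/200]
step 1: x̄ = F·x = [-691/400, -933/200]
step 1: P̄ = F·P·Fᵀ + Q = [661/200 243/100; 243/100 559/50]
step 1: y = z − H·x̄ = [-1333/200, -6871/400]
step 1: S = H·P̄·Hᵀ + R = [659/50 4083/100; 4083/100 35621/200]
step 1: K = P̄·Hᵀ·S⁻¹ = [53937/136067 -25509/136067; -64825/136067 -16332/136067]
step 1: x' = x̄ + K·y = [-156365/136067, 77849/136067]
step 1: P' = (I − K·H)·P̄ = [141886/136067 -107874/136067; -107874/136067 129650/136067]
step 2: x̄ = F·x = [77849/136067, 312730/136067]
step 2: P̄ = F·P·Fᵀ + Q = [401784/136067 215748/136067; 215748/136067 1247879/136067]
step 2: y = z − H·x̄ = [720931/136067, 1443871/136067]
step 2: S = H·P̄·Hᵀ + R = [1520013/136067 4390881/136067; 4390881/136067 19274699/136067]
step 2: K = P̄·Hᵀ·S⁻¹ = [4870212/12270863 -208080/1115533; -17537890/36812589 -133057/1115533]
step 2: x' = x̄ + K·y = [8536337/12270863, -54907313/36812589]
step 2: P' = (I − K·H)·P̄ = [12792264/12270863 -9740424/12270863; -9740424/12270863 35075780/36812589]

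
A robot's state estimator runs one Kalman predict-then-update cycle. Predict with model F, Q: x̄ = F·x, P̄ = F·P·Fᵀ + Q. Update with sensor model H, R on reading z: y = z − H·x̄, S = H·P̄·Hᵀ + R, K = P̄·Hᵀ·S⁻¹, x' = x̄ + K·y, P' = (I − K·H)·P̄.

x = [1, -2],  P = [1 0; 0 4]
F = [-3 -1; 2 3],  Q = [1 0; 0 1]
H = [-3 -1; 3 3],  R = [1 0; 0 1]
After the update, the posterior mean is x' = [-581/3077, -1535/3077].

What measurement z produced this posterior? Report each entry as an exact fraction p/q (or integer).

x̄ = F·x = [-1, -4]
P̄ = F·P·Fᵀ + Q = [14 -18; -18 41]
S = H·P̄·Hᵀ + R = [60 -33; -33 172]
K = P̄·Hᵀ·S⁻¹ = [-1508/3077 -504/3077; 4513/9231 1523/3077]
x' − x̄ = [2496/3077, 10773/3077] = K·y
y = (KᵀK)⁻¹·Kᵀ·(x' − x̄) = [-6, 13]
z = y + H·x̄ = [-6, 13] + [7, -15] = [1, -2]

z = [1, -2]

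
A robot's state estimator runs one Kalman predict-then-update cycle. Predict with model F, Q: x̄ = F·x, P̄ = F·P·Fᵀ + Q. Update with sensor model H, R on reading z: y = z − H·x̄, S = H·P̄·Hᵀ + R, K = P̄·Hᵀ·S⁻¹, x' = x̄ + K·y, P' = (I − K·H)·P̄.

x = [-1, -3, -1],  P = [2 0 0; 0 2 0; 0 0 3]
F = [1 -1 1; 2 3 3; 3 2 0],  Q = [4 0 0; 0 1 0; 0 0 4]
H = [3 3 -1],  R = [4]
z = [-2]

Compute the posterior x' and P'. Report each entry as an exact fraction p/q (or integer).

x' = [2045/589, -3794/589, -3957/589]
P' = [3775/589 -4145/589 -1318/589; -4145/589 6525/589 6504/589; -1318/589 6504/589 15366/589]

x̄ = F·x = [1, -14, -9]
P̄ = F·P·Fᵀ + Q = [11 7 2; 7 54 24; 2 24 30]
y = z − H·x̄ = [28]
S = H·P̄·Hᵀ + R = [589]
K = P̄·Hᵀ·S⁻¹ = [52/589; 159/589; 48/589]
x' = x̄ + K·y = [2045/589, -3794/589, -3957/589]
P' = (I − K·H)·P̄ = [3775/589 -4145/589 -1318/589; -4145/589 6525/589 6504/589; -1318/589 6504/589 15366/589]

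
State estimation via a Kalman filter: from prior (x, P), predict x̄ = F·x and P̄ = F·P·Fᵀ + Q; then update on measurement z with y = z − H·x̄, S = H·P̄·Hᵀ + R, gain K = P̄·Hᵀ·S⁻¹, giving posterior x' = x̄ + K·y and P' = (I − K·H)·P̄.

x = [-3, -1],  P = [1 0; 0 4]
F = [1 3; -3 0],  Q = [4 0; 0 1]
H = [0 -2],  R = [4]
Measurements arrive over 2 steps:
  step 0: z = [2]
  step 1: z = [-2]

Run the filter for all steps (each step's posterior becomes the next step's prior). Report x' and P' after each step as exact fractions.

step 0: x' = [-36/11, -1/11], P' = [442/11 -3/11; -3/11 10/11]
step 1: x' = [-2727/4000, 4097/4000], P' = [49509/4000 -1299/4000; -1299/4000 3989/4000]

step 0: x̄ = F·x = [-6, 9]
step 0: P̄ = F·P·Fᵀ + Q = [41 -3; -3 10]
step 0: y = z − H·x̄ = [20]
step 0: S = H·P̄·Hᵀ + R = [44]
step 0: K = P̄·Hᵀ·S⁻¹ = [3/22; -5/11]
step 0: x' = x̄ + K·y = [-36/11, -1/11]
step 0: P' = (I − K·H)·P̄ = [442/11 -3/11; -3/11 10/11]
step 1: x̄ = F·x = [-39/11, 108/11]
step 1: P̄ = F·P·Fᵀ + Q = [558/11 -1299/11; -1299/11 3989/11]
step 1: y = z − H·x̄ = [194/11]
step 1: S = H·P̄·Hᵀ + R = [16000/11]
step 1: K = P̄·Hᵀ·S⁻¹ = [1299/8000; -3989/8000]
step 1: x' = x̄ + K·y = [-2727/4000, 4097/4000]
step 1: P' = (I − K·H)·P̄ = [49509/4000 -1299/4000; -1299/4000 3989/4000]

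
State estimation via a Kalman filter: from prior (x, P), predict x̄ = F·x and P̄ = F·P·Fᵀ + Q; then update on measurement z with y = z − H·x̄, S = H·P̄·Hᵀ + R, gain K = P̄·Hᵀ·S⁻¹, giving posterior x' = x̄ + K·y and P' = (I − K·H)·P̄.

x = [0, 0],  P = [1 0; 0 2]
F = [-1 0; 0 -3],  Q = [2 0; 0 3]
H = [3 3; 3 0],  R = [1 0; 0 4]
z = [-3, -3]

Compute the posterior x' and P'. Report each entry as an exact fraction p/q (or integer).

x' = [-2619/2999, -378/2999]
P' = [1140/2999 -1134/2999; -1134/2999 2919/5998]

x̄ = F·x = [0, 0]
P̄ = F·P·Fᵀ + Q = [3 0; 0 21]
y = z − H·x̄ = [-3, -3]
S = H·P̄·Hᵀ + R = [217 27; 27 31]
K = P̄·Hᵀ·S⁻¹ = [18/2999 855/2999; 1953/5998 -1701/5998]
x' = x̄ + K·y = [-2619/2999, -378/2999]
P' = (I − K·H)·P̄ = [1140/2999 -1134/2999; -1134/2999 2919/5998]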